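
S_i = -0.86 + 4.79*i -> [-0.86, 3.93, 8.72, 13.51, 18.3]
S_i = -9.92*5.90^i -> [-9.92, -58.53, -345.32, -2037.36, -12020.42]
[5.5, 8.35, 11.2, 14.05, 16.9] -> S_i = 5.50 + 2.85*i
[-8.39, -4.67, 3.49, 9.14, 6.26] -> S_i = Random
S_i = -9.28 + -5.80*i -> [-9.28, -15.08, -20.88, -26.68, -32.48]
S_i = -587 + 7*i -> [-587, -580, -573, -566, -559]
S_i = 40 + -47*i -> [40, -7, -54, -101, -148]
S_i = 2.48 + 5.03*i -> [2.48, 7.51, 12.54, 17.57, 22.6]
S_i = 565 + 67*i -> [565, 632, 699, 766, 833]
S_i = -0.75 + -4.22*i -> [-0.75, -4.97, -9.19, -13.41, -17.63]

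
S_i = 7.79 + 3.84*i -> [7.79, 11.63, 15.47, 19.31, 23.15]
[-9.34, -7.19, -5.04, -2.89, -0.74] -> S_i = -9.34 + 2.15*i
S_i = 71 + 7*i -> [71, 78, 85, 92, 99]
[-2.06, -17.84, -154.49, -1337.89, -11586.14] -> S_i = -2.06*8.66^i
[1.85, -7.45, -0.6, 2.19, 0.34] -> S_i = Random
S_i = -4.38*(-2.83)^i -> [-4.38, 12.4, -35.08, 99.27, -280.94]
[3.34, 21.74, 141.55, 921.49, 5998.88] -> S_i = 3.34*6.51^i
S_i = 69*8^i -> [69, 552, 4416, 35328, 282624]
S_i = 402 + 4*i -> [402, 406, 410, 414, 418]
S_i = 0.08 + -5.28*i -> [0.08, -5.2, -10.48, -15.76, -21.04]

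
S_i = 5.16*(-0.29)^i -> [5.16, -1.5, 0.43, -0.13, 0.04]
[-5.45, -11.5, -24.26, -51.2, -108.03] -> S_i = -5.45*2.11^i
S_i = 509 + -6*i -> [509, 503, 497, 491, 485]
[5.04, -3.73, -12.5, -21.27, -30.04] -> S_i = 5.04 + -8.77*i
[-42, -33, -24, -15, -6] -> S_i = -42 + 9*i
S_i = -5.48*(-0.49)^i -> [-5.48, 2.69, -1.32, 0.64, -0.32]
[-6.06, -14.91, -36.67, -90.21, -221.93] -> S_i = -6.06*2.46^i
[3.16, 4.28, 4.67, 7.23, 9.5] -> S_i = Random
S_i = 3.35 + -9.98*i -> [3.35, -6.63, -16.61, -26.59, -36.57]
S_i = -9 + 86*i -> [-9, 77, 163, 249, 335]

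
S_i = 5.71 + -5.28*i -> [5.71, 0.43, -4.85, -10.13, -15.41]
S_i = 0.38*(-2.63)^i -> [0.38, -1.0, 2.63, -6.91, 18.18]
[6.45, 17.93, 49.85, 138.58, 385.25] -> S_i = 6.45*2.78^i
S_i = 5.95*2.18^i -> [5.95, 12.97, 28.28, 61.64, 134.38]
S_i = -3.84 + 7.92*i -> [-3.84, 4.08, 12.0, 19.92, 27.84]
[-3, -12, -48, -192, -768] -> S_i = -3*4^i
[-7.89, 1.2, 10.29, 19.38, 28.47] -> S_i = -7.89 + 9.09*i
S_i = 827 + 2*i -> [827, 829, 831, 833, 835]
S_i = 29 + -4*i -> [29, 25, 21, 17, 13]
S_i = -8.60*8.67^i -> [-8.6, -74.56, -646.45, -5604.74, -48593.13]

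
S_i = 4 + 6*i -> [4, 10, 16, 22, 28]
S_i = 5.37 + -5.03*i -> [5.37, 0.34, -4.69, -9.72, -14.75]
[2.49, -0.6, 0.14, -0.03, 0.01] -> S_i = 2.49*(-0.24)^i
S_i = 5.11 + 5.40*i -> [5.11, 10.51, 15.91, 21.31, 26.71]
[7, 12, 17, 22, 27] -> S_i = 7 + 5*i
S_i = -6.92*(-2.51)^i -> [-6.92, 17.37, -43.6, 109.43, -274.66]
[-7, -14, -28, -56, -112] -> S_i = -7*2^i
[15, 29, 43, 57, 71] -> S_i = 15 + 14*i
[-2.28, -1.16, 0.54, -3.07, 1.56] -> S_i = Random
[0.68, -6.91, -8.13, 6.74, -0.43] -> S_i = Random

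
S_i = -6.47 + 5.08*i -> [-6.47, -1.39, 3.69, 8.77, 13.85]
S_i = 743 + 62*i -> [743, 805, 867, 929, 991]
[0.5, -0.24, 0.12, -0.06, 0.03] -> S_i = 0.50*(-0.48)^i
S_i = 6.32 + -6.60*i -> [6.32, -0.28, -6.88, -13.48, -20.08]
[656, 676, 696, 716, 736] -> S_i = 656 + 20*i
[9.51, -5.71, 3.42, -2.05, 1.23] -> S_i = 9.51*(-0.60)^i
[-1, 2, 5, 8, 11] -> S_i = -1 + 3*i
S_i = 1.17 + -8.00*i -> [1.17, -6.83, -14.83, -22.83, -30.83]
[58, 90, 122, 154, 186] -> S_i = 58 + 32*i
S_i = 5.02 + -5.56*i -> [5.02, -0.54, -6.1, -11.66, -17.22]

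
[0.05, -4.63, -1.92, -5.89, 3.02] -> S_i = Random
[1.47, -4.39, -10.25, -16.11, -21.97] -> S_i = 1.47 + -5.86*i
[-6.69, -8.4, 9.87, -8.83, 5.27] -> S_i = Random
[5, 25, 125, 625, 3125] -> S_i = 5*5^i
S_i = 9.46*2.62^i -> [9.46, 24.79, 64.94, 170.14, 445.76]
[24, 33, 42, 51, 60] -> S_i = 24 + 9*i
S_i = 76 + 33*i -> [76, 109, 142, 175, 208]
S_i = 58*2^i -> [58, 116, 232, 464, 928]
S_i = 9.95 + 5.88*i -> [9.95, 15.83, 21.71, 27.59, 33.47]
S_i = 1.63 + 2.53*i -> [1.63, 4.16, 6.69, 9.22, 11.75]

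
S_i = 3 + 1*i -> [3, 4, 5, 6, 7]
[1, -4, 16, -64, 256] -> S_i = 1*-4^i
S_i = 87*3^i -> [87, 261, 783, 2349, 7047]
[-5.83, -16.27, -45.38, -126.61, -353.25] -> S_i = -5.83*2.79^i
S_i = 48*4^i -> [48, 192, 768, 3072, 12288]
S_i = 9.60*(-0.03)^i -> [9.6, -0.29, 0.01, -0.0, 0.0]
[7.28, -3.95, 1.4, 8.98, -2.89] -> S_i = Random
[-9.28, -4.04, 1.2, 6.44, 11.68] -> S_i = -9.28 + 5.24*i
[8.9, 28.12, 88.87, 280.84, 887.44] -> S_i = 8.90*3.16^i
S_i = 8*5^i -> [8, 40, 200, 1000, 5000]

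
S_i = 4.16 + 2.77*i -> [4.16, 6.93, 9.7, 12.47, 15.24]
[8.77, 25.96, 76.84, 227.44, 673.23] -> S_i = 8.77*2.96^i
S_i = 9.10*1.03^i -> [9.1, 9.37, 9.65, 9.94, 10.24]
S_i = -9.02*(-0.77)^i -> [-9.02, 6.95, -5.35, 4.12, -3.17]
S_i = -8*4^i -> [-8, -32, -128, -512, -2048]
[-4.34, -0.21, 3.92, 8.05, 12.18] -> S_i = -4.34 + 4.13*i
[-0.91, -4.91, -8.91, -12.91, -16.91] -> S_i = -0.91 + -4.00*i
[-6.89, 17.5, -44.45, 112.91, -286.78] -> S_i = -6.89*(-2.54)^i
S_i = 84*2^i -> [84, 168, 336, 672, 1344]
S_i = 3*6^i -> [3, 18, 108, 648, 3888]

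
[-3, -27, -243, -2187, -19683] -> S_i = -3*9^i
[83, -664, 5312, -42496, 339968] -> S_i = 83*-8^i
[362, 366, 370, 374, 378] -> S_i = 362 + 4*i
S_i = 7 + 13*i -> [7, 20, 33, 46, 59]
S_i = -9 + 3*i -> [-9, -6, -3, 0, 3]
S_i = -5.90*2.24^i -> [-5.9, -13.22, -29.6, -66.31, -148.54]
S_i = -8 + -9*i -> [-8, -17, -26, -35, -44]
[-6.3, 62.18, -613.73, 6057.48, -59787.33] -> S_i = -6.30*(-9.87)^i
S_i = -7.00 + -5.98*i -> [-7.0, -12.98, -18.96, -24.94, -30.92]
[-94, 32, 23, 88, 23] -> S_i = Random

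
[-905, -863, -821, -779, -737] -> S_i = -905 + 42*i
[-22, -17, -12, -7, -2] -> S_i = -22 + 5*i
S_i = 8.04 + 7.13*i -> [8.04, 15.17, 22.3, 29.43, 36.56]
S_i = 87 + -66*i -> [87, 21, -45, -111, -177]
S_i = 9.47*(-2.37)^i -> [9.47, -22.44, 53.19, -126.07, 298.77]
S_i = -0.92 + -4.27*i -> [-0.92, -5.19, -9.46, -13.73, -18.0]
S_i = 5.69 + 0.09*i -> [5.69, 5.78, 5.87, 5.96, 6.05]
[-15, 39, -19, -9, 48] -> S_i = Random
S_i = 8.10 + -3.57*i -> [8.1, 4.53, 0.96, -2.61, -6.18]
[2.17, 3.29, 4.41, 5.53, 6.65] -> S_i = 2.17 + 1.12*i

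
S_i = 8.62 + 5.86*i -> [8.62, 14.48, 20.34, 26.2, 32.06]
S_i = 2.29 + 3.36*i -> [2.29, 5.65, 9.01, 12.37, 15.73]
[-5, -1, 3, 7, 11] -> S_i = -5 + 4*i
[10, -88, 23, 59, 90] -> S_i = Random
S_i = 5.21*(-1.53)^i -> [5.21, -7.97, 12.2, -18.66, 28.55]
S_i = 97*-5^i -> [97, -485, 2425, -12125, 60625]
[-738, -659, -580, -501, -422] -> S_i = -738 + 79*i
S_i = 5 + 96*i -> [5, 101, 197, 293, 389]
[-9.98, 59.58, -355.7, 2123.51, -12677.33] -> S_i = -9.98*(-5.97)^i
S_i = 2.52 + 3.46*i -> [2.52, 5.98, 9.44, 12.9, 16.36]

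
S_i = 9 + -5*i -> [9, 4, -1, -6, -11]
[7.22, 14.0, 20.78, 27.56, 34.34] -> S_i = 7.22 + 6.78*i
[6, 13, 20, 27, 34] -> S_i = 6 + 7*i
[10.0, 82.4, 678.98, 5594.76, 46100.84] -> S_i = 10.00*8.24^i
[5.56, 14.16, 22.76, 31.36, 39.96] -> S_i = 5.56 + 8.60*i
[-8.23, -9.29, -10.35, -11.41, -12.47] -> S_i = -8.23 + -1.06*i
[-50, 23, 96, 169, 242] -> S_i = -50 + 73*i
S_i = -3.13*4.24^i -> [-3.13, -13.27, -56.27, -238.58, -1011.6]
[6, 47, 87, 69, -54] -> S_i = Random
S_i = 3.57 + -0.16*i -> [3.57, 3.41, 3.25, 3.09, 2.93]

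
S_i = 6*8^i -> [6, 48, 384, 3072, 24576]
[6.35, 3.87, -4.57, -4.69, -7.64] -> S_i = Random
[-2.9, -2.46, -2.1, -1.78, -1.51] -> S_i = -2.90*0.85^i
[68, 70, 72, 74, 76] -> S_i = 68 + 2*i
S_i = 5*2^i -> [5, 10, 20, 40, 80]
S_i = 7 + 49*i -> [7, 56, 105, 154, 203]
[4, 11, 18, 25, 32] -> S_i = 4 + 7*i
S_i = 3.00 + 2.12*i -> [3.0, 5.12, 7.24, 9.36, 11.48]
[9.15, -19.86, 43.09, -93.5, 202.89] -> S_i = 9.15*(-2.17)^i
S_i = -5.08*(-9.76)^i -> [-5.08, 49.58, -483.91, 4722.95, -46095.97]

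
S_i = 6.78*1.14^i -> [6.78, 7.73, 8.81, 10.04, 11.45]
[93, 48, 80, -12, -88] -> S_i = Random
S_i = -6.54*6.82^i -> [-6.54, -44.6, -304.19, -2074.58, -14148.66]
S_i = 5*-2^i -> [5, -10, 20, -40, 80]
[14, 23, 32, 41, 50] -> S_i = 14 + 9*i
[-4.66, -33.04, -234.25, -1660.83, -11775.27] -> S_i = -4.66*7.09^i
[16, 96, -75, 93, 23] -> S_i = Random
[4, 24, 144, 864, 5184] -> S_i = 4*6^i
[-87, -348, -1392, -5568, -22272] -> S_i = -87*4^i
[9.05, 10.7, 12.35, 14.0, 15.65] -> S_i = 9.05 + 1.65*i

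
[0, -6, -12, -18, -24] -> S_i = 0 + -6*i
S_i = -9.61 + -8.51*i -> [-9.61, -18.12, -26.63, -35.14, -43.65]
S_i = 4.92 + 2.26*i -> [4.92, 7.18, 9.44, 11.7, 13.96]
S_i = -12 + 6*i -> [-12, -6, 0, 6, 12]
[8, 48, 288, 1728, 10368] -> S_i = 8*6^i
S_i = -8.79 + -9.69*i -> [-8.79, -18.48, -28.17, -37.86, -47.55]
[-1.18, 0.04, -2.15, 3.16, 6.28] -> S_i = Random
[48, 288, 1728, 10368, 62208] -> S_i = 48*6^i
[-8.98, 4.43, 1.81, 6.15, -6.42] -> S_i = Random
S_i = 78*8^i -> [78, 624, 4992, 39936, 319488]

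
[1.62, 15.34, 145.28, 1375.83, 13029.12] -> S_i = 1.62*9.47^i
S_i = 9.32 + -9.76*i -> [9.32, -0.44, -10.2, -19.96, -29.72]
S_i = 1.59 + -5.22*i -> [1.59, -3.63, -8.85, -14.07, -19.29]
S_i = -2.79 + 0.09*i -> [-2.79, -2.7, -2.61, -2.52, -2.43]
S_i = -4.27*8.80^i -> [-4.27, -37.58, -330.67, -2909.89, -25606.99]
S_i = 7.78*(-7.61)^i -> [7.78, -59.21, 450.56, -3428.73, 26092.65]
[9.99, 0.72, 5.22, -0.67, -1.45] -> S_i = Random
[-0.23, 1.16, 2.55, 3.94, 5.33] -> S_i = -0.23 + 1.39*i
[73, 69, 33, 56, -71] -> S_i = Random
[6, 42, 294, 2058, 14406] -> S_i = 6*7^i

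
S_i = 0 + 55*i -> [0, 55, 110, 165, 220]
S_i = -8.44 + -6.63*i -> [-8.44, -15.07, -21.7, -28.33, -34.96]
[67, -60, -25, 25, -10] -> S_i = Random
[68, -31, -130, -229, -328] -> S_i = 68 + -99*i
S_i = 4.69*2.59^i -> [4.69, 12.15, 31.46, 81.48, 211.04]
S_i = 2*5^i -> [2, 10, 50, 250, 1250]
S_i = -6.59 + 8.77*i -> [-6.59, 2.18, 10.95, 19.72, 28.49]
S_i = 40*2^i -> [40, 80, 160, 320, 640]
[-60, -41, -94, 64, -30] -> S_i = Random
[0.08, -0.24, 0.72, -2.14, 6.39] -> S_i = 0.08*(-2.99)^i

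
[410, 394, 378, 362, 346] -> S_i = 410 + -16*i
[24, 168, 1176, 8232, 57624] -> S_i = 24*7^i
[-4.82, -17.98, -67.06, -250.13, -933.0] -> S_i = -4.82*3.73^i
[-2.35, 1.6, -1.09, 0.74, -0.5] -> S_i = -2.35*(-0.68)^i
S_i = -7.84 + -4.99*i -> [-7.84, -12.83, -17.82, -22.81, -27.8]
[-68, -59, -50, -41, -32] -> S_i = -68 + 9*i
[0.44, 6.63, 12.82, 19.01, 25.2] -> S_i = 0.44 + 6.19*i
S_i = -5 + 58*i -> [-5, 53, 111, 169, 227]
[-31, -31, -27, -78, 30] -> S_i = Random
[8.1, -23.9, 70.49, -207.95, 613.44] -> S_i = 8.10*(-2.95)^i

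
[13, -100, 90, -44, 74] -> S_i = Random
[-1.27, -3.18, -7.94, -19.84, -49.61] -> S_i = -1.27*2.50^i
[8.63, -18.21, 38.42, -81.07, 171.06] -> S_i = 8.63*(-2.11)^i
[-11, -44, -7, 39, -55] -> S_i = Random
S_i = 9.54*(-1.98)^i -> [9.54, -18.89, 37.4, -74.05, 146.63]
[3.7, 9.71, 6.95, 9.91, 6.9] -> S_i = Random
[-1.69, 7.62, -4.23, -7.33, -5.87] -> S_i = Random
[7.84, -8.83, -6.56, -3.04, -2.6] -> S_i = Random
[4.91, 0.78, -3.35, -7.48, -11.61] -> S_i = 4.91 + -4.13*i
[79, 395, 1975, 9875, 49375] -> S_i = 79*5^i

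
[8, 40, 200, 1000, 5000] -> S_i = 8*5^i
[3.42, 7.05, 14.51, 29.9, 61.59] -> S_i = 3.42*2.06^i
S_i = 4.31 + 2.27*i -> [4.31, 6.58, 8.85, 11.12, 13.39]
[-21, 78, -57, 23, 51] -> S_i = Random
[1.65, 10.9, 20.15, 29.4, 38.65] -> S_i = 1.65 + 9.25*i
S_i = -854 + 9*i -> [-854, -845, -836, -827, -818]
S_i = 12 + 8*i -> [12, 20, 28, 36, 44]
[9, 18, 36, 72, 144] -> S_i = 9*2^i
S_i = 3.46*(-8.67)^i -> [3.46, -30.0, 260.08, -2254.93, 19550.26]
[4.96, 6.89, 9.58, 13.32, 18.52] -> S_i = 4.96*1.39^i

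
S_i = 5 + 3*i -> [5, 8, 11, 14, 17]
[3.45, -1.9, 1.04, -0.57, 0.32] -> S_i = 3.45*(-0.55)^i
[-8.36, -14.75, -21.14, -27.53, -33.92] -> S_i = -8.36 + -6.39*i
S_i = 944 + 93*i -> [944, 1037, 1130, 1223, 1316]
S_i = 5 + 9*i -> [5, 14, 23, 32, 41]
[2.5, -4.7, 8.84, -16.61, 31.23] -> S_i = 2.50*(-1.88)^i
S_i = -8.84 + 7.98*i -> [-8.84, -0.86, 7.12, 15.1, 23.08]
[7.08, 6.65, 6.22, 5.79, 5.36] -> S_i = 7.08 + -0.43*i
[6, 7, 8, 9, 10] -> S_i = 6 + 1*i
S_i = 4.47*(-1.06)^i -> [4.47, -4.74, 5.02, -5.32, 5.64]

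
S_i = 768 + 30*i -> [768, 798, 828, 858, 888]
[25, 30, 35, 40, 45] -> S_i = 25 + 5*i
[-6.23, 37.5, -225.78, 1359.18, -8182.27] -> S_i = -6.23*(-6.02)^i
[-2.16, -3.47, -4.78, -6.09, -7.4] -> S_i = -2.16 + -1.31*i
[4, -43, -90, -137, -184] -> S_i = 4 + -47*i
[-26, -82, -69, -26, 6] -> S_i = Random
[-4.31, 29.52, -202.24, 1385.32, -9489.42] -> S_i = -4.31*(-6.85)^i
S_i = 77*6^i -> [77, 462, 2772, 16632, 99792]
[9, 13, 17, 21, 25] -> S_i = 9 + 4*i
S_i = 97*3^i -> [97, 291, 873, 2619, 7857]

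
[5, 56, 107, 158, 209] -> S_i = 5 + 51*i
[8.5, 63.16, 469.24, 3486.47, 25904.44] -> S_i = 8.50*7.43^i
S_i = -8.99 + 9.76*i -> [-8.99, 0.77, 10.53, 20.29, 30.05]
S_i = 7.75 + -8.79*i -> [7.75, -1.04, -9.83, -18.62, -27.41]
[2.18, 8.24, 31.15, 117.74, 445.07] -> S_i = 2.18*3.78^i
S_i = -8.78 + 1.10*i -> [-8.78, -7.68, -6.58, -5.48, -4.38]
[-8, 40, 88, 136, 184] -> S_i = -8 + 48*i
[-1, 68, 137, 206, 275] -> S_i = -1 + 69*i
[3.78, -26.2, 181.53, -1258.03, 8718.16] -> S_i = 3.78*(-6.93)^i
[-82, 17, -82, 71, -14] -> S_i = Random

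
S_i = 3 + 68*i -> [3, 71, 139, 207, 275]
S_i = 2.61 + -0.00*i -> [2.61, 2.61, 2.61, 2.61, 2.61]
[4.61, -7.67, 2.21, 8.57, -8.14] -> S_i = Random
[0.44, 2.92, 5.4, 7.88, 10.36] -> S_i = 0.44 + 2.48*i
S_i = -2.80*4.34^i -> [-2.8, -12.15, -52.74, -228.89, -993.38]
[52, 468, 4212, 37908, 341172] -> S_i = 52*9^i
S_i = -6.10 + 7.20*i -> [-6.1, 1.1, 8.3, 15.5, 22.7]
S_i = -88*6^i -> [-88, -528, -3168, -19008, -114048]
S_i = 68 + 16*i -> [68, 84, 100, 116, 132]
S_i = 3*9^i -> [3, 27, 243, 2187, 19683]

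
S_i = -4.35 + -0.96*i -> [-4.35, -5.31, -6.27, -7.23, -8.19]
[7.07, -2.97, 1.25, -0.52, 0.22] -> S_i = 7.07*(-0.42)^i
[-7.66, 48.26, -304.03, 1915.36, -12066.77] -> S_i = -7.66*(-6.30)^i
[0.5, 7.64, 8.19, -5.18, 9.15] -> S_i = Random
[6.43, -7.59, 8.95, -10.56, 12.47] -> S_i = 6.43*(-1.18)^i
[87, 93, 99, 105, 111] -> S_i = 87 + 6*i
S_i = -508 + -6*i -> [-508, -514, -520, -526, -532]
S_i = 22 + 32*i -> [22, 54, 86, 118, 150]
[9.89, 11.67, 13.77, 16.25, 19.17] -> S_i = 9.89*1.18^i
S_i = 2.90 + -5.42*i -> [2.9, -2.52, -7.94, -13.36, -18.78]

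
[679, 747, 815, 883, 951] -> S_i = 679 + 68*i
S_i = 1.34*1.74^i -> [1.34, 2.33, 4.06, 7.06, 12.28]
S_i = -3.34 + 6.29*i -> [-3.34, 2.95, 9.24, 15.53, 21.82]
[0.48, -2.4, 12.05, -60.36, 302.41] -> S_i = 0.48*(-5.01)^i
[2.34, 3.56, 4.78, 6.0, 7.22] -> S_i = 2.34 + 1.22*i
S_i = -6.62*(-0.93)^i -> [-6.62, 6.16, -5.73, 5.32, -4.95]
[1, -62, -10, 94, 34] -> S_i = Random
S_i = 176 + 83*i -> [176, 259, 342, 425, 508]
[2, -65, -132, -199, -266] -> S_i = 2 + -67*i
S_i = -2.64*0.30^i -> [-2.64, -0.79, -0.24, -0.07, -0.02]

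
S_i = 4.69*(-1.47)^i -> [4.69, -6.89, 10.13, -14.9, 21.9]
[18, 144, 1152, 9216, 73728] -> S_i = 18*8^i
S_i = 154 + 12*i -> [154, 166, 178, 190, 202]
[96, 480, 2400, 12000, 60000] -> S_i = 96*5^i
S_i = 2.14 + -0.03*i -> [2.14, 2.11, 2.08, 2.05, 2.02]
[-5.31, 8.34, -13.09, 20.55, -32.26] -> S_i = -5.31*(-1.57)^i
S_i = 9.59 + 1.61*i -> [9.59, 11.2, 12.81, 14.42, 16.03]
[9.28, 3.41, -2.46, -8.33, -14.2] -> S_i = 9.28 + -5.87*i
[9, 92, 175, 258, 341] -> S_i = 9 + 83*i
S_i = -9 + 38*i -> [-9, 29, 67, 105, 143]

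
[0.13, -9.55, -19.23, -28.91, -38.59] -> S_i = 0.13 + -9.68*i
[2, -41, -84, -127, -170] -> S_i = 2 + -43*i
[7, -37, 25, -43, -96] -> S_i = Random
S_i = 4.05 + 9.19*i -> [4.05, 13.24, 22.43, 31.62, 40.81]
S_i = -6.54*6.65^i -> [-6.54, -43.49, -289.22, -1923.28, -12789.82]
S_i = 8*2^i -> [8, 16, 32, 64, 128]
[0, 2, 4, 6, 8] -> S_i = 0 + 2*i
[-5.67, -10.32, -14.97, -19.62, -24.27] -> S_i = -5.67 + -4.65*i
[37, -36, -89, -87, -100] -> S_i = Random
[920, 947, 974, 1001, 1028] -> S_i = 920 + 27*i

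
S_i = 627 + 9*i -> [627, 636, 645, 654, 663]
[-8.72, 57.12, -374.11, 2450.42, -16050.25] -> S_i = -8.72*(-6.55)^i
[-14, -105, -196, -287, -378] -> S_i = -14 + -91*i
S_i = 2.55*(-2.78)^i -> [2.55, -7.09, 19.71, -54.79, 152.31]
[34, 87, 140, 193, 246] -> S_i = 34 + 53*i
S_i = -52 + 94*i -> [-52, 42, 136, 230, 324]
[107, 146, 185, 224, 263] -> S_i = 107 + 39*i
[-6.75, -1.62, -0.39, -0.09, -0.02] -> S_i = -6.75*0.24^i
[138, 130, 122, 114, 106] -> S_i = 138 + -8*i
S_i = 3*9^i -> [3, 27, 243, 2187, 19683]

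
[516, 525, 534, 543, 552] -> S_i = 516 + 9*i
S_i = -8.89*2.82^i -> [-8.89, -25.07, -70.7, -199.37, -562.21]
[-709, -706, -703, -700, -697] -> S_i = -709 + 3*i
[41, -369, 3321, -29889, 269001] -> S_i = 41*-9^i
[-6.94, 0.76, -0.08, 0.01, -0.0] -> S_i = -6.94*(-0.11)^i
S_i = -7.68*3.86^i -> [-7.68, -29.64, -114.43, -441.7, -1704.95]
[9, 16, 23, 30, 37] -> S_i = 9 + 7*i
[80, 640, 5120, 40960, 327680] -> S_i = 80*8^i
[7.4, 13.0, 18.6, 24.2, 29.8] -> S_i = 7.40 + 5.60*i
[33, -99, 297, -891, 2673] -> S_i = 33*-3^i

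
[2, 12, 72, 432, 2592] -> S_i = 2*6^i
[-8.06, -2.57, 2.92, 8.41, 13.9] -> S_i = -8.06 + 5.49*i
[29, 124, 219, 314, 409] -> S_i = 29 + 95*i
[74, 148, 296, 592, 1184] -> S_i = 74*2^i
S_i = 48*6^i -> [48, 288, 1728, 10368, 62208]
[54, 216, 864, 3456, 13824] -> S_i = 54*4^i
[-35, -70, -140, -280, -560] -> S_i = -35*2^i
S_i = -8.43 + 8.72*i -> [-8.43, 0.29, 9.01, 17.73, 26.45]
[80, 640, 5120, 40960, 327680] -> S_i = 80*8^i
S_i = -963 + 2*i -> [-963, -961, -959, -957, -955]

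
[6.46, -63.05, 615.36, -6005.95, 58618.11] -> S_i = 6.46*(-9.76)^i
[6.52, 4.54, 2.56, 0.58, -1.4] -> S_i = 6.52 + -1.98*i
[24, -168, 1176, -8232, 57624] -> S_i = 24*-7^i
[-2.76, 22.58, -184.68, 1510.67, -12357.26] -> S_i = -2.76*(-8.18)^i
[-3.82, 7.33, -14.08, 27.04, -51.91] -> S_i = -3.82*(-1.92)^i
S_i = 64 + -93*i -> [64, -29, -122, -215, -308]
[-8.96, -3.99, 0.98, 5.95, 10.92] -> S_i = -8.96 + 4.97*i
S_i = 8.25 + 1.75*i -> [8.25, 10.0, 11.75, 13.5, 15.25]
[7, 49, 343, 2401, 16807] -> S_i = 7*7^i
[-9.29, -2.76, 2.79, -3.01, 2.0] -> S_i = Random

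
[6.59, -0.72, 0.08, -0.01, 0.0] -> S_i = 6.59*(-0.11)^i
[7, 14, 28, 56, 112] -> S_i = 7*2^i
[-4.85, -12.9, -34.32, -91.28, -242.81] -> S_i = -4.85*2.66^i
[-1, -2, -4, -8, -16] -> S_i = -1*2^i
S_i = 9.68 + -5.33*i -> [9.68, 4.35, -0.98, -6.31, -11.64]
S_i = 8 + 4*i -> [8, 12, 16, 20, 24]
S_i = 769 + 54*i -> [769, 823, 877, 931, 985]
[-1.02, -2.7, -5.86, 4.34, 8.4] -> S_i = Random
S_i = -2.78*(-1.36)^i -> [-2.78, 3.78, -5.14, 6.99, -9.51]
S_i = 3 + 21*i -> [3, 24, 45, 66, 87]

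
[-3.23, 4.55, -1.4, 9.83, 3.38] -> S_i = Random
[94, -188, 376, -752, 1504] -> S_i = 94*-2^i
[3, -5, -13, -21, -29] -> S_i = 3 + -8*i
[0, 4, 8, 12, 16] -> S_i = 0 + 4*i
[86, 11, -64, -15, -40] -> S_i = Random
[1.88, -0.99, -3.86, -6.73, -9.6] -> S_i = 1.88 + -2.87*i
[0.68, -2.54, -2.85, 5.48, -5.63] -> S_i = Random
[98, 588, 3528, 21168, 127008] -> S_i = 98*6^i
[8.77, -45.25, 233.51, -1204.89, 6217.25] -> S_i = 8.77*(-5.16)^i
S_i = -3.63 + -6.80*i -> [-3.63, -10.43, -17.23, -24.03, -30.83]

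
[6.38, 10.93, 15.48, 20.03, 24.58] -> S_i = 6.38 + 4.55*i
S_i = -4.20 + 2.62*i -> [-4.2, -1.58, 1.04, 3.66, 6.28]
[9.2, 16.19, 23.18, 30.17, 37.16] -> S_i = 9.20 + 6.99*i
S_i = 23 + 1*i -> [23, 24, 25, 26, 27]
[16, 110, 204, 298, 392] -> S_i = 16 + 94*i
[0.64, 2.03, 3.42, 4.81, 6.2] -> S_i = 0.64 + 1.39*i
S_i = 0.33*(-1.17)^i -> [0.33, -0.39, 0.45, -0.53, 0.62]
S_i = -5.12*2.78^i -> [-5.12, -14.23, -39.57, -110.0, -305.81]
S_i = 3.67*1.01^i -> [3.67, 3.71, 3.74, 3.78, 3.82]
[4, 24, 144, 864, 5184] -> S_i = 4*6^i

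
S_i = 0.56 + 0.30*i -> [0.56, 0.86, 1.16, 1.46, 1.76]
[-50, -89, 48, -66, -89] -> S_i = Random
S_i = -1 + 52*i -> [-1, 51, 103, 155, 207]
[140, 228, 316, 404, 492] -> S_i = 140 + 88*i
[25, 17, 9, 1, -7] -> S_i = 25 + -8*i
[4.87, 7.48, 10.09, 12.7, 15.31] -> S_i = 4.87 + 2.61*i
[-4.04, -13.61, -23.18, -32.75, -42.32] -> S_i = -4.04 + -9.57*i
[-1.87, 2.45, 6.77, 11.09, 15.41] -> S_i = -1.87 + 4.32*i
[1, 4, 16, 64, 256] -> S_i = 1*4^i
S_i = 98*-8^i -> [98, -784, 6272, -50176, 401408]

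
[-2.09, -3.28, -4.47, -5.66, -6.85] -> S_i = -2.09 + -1.19*i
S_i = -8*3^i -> [-8, -24, -72, -216, -648]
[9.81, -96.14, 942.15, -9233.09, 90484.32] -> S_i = 9.81*(-9.80)^i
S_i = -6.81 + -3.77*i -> [-6.81, -10.58, -14.35, -18.12, -21.89]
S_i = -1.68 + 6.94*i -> [-1.68, 5.26, 12.2, 19.14, 26.08]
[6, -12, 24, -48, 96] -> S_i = 6*-2^i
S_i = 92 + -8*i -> [92, 84, 76, 68, 60]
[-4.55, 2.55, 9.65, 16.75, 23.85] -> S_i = -4.55 + 7.10*i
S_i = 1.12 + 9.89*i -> [1.12, 11.01, 20.9, 30.79, 40.68]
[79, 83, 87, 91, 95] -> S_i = 79 + 4*i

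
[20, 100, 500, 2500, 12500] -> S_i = 20*5^i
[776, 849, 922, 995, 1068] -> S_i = 776 + 73*i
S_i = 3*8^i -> [3, 24, 192, 1536, 12288]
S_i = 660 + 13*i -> [660, 673, 686, 699, 712]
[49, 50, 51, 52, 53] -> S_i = 49 + 1*i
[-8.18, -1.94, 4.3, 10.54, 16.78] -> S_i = -8.18 + 6.24*i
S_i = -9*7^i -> [-9, -63, -441, -3087, -21609]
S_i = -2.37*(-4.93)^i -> [-2.37, 11.68, -57.6, 283.98, -1400.03]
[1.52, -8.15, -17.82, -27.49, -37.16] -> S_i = 1.52 + -9.67*i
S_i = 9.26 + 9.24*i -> [9.26, 18.5, 27.74, 36.98, 46.22]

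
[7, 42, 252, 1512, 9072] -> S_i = 7*6^i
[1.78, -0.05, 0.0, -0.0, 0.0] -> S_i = 1.78*(-0.03)^i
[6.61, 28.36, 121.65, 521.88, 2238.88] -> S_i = 6.61*4.29^i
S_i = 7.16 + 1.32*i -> [7.16, 8.48, 9.8, 11.12, 12.44]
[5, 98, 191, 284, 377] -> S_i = 5 + 93*i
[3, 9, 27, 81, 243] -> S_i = 3*3^i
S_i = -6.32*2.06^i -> [-6.32, -13.02, -26.82, -55.25, -113.81]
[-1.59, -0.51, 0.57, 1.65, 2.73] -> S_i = -1.59 + 1.08*i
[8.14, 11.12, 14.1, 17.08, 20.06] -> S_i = 8.14 + 2.98*i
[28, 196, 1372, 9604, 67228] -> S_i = 28*7^i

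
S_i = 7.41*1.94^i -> [7.41, 14.38, 27.89, 54.1, 104.96]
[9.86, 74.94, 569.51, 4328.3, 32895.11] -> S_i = 9.86*7.60^i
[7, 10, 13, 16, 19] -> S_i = 7 + 3*i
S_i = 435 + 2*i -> [435, 437, 439, 441, 443]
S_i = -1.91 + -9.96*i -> [-1.91, -11.87, -21.83, -31.79, -41.75]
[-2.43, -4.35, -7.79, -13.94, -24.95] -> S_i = -2.43*1.79^i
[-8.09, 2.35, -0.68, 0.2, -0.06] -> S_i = -8.09*(-0.29)^i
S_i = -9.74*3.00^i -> [-9.74, -29.22, -87.66, -262.98, -788.94]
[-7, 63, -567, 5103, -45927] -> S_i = -7*-9^i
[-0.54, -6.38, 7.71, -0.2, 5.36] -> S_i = Random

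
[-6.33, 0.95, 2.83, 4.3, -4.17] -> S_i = Random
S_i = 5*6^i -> [5, 30, 180, 1080, 6480]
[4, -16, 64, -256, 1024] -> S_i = 4*-4^i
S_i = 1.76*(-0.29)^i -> [1.76, -0.51, 0.15, -0.04, 0.01]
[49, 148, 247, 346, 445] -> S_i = 49 + 99*i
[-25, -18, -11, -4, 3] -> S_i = -25 + 7*i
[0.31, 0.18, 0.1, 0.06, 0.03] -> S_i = 0.31*0.57^i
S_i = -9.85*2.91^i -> [-9.85, -28.66, -83.41, -242.73, -706.33]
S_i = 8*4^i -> [8, 32, 128, 512, 2048]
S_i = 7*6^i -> [7, 42, 252, 1512, 9072]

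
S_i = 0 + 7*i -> [0, 7, 14, 21, 28]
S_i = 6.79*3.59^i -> [6.79, 24.38, 87.51, 314.16, 1127.84]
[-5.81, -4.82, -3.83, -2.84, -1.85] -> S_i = -5.81 + 0.99*i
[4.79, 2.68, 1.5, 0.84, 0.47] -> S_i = 4.79*0.56^i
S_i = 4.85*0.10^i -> [4.85, 0.48, 0.05, 0.0, 0.0]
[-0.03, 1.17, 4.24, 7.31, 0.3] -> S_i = Random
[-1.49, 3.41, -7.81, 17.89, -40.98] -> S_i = -1.49*(-2.29)^i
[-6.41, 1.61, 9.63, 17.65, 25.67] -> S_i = -6.41 + 8.02*i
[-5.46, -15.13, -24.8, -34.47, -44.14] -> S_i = -5.46 + -9.67*i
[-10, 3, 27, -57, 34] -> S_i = Random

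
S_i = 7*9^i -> [7, 63, 567, 5103, 45927]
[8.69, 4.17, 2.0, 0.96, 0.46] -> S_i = 8.69*0.48^i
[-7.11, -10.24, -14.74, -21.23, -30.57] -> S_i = -7.11*1.44^i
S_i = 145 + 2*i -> [145, 147, 149, 151, 153]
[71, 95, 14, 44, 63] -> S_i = Random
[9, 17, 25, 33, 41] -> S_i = 9 + 8*i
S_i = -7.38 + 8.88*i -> [-7.38, 1.5, 10.38, 19.26, 28.14]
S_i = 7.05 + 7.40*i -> [7.05, 14.45, 21.85, 29.25, 36.65]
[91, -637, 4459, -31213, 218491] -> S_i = 91*-7^i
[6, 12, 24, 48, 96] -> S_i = 6*2^i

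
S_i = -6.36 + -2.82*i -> [-6.36, -9.18, -12.0, -14.82, -17.64]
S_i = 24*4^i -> [24, 96, 384, 1536, 6144]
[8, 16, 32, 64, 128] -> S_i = 8*2^i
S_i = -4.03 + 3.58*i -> [-4.03, -0.45, 3.13, 6.71, 10.29]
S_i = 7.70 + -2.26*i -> [7.7, 5.44, 3.18, 0.92, -1.34]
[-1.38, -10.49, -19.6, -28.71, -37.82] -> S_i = -1.38 + -9.11*i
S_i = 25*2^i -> [25, 50, 100, 200, 400]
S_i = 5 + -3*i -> [5, 2, -1, -4, -7]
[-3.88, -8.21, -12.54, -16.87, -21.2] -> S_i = -3.88 + -4.33*i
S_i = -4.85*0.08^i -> [-4.85, -0.39, -0.03, -0.0, -0.0]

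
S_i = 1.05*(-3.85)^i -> [1.05, -4.04, 15.56, -59.92, 230.69]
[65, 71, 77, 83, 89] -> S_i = 65 + 6*i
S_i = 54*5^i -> [54, 270, 1350, 6750, 33750]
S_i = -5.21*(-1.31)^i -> [-5.21, 6.83, -8.94, 11.71, -15.34]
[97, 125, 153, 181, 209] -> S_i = 97 + 28*i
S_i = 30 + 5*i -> [30, 35, 40, 45, 50]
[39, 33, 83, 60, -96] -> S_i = Random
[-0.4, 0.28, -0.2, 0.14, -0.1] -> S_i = -0.40*(-0.71)^i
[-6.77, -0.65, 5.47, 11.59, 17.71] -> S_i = -6.77 + 6.12*i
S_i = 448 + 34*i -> [448, 482, 516, 550, 584]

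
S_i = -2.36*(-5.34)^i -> [-2.36, 12.6, -67.3, 359.36, -1919.01]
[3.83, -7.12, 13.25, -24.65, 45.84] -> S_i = 3.83*(-1.86)^i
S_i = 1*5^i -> [1, 5, 25, 125, 625]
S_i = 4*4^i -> [4, 16, 64, 256, 1024]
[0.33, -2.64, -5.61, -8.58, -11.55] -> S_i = 0.33 + -2.97*i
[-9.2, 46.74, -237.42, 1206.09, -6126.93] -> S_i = -9.20*(-5.08)^i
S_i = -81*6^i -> [-81, -486, -2916, -17496, -104976]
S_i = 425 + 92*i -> [425, 517, 609, 701, 793]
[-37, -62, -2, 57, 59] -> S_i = Random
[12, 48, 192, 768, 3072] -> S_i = 12*4^i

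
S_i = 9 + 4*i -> [9, 13, 17, 21, 25]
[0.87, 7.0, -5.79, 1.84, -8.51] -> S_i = Random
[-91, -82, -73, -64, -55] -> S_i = -91 + 9*i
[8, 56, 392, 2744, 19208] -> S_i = 8*7^i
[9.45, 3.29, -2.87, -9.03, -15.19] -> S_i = 9.45 + -6.16*i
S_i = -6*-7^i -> [-6, 42, -294, 2058, -14406]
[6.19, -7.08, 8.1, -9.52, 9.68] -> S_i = Random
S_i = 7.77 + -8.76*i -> [7.77, -0.99, -9.75, -18.51, -27.27]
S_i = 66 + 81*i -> [66, 147, 228, 309, 390]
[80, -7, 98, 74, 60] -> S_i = Random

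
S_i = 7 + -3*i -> [7, 4, 1, -2, -5]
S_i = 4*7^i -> [4, 28, 196, 1372, 9604]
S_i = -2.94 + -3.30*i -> [-2.94, -6.24, -9.54, -12.84, -16.14]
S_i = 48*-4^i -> [48, -192, 768, -3072, 12288]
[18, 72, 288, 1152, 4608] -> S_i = 18*4^i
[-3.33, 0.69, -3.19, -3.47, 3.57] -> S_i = Random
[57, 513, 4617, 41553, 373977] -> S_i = 57*9^i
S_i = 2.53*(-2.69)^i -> [2.53, -6.81, 18.31, -49.25, 132.47]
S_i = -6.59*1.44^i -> [-6.59, -9.49, -13.67, -19.68, -28.34]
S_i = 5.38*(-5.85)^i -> [5.38, -31.47, 184.12, -1077.08, 6300.95]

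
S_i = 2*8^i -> [2, 16, 128, 1024, 8192]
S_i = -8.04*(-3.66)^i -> [-8.04, 29.43, -107.7, 394.18, -1442.71]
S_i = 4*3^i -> [4, 12, 36, 108, 324]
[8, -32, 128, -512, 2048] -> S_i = 8*-4^i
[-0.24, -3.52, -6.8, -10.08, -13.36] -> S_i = -0.24 + -3.28*i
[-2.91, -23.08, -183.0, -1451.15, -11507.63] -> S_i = -2.91*7.93^i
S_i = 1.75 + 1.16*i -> [1.75, 2.91, 4.07, 5.23, 6.39]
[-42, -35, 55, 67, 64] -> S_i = Random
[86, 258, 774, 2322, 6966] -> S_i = 86*3^i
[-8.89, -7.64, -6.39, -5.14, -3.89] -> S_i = -8.89 + 1.25*i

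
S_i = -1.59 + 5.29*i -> [-1.59, 3.7, 8.99, 14.28, 19.57]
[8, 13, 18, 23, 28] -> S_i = 8 + 5*i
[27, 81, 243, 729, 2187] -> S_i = 27*3^i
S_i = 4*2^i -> [4, 8, 16, 32, 64]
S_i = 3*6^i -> [3, 18, 108, 648, 3888]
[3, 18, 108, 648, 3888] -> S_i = 3*6^i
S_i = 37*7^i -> [37, 259, 1813, 12691, 88837]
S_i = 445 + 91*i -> [445, 536, 627, 718, 809]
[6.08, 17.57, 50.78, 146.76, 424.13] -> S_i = 6.08*2.89^i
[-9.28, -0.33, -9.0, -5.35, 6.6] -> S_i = Random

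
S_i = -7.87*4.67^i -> [-7.87, -36.75, -171.64, -801.54, -3743.19]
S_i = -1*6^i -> [-1, -6, -36, -216, -1296]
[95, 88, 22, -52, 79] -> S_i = Random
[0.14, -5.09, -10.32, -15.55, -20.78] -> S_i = 0.14 + -5.23*i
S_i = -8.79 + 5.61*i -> [-8.79, -3.18, 2.43, 8.04, 13.65]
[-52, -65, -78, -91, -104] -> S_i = -52 + -13*i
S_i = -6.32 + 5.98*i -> [-6.32, -0.34, 5.64, 11.62, 17.6]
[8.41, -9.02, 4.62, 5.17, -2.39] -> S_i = Random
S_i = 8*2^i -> [8, 16, 32, 64, 128]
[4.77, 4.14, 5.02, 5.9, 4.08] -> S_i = Random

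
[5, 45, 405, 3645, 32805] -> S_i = 5*9^i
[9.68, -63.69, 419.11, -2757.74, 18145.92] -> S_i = 9.68*(-6.58)^i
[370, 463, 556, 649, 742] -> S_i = 370 + 93*i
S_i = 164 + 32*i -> [164, 196, 228, 260, 292]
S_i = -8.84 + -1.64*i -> [-8.84, -10.48, -12.12, -13.76, -15.4]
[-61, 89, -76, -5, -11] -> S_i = Random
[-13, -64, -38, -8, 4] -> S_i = Random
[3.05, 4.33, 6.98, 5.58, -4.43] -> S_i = Random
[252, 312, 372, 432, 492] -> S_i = 252 + 60*i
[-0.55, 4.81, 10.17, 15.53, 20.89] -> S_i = -0.55 + 5.36*i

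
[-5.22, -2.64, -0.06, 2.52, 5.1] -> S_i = -5.22 + 2.58*i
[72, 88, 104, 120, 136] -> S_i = 72 + 16*i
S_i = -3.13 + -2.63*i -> [-3.13, -5.76, -8.39, -11.02, -13.65]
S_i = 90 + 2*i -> [90, 92, 94, 96, 98]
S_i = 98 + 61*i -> [98, 159, 220, 281, 342]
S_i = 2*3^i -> [2, 6, 18, 54, 162]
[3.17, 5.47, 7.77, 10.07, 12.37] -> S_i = 3.17 + 2.30*i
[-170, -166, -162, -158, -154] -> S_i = -170 + 4*i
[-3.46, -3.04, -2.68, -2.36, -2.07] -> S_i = -3.46*0.88^i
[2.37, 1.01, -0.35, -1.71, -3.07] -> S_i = 2.37 + -1.36*i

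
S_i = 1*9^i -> [1, 9, 81, 729, 6561]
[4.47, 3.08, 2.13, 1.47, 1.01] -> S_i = 4.47*0.69^i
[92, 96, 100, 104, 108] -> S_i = 92 + 4*i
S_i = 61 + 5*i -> [61, 66, 71, 76, 81]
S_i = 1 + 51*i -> [1, 52, 103, 154, 205]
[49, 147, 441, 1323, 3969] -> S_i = 49*3^i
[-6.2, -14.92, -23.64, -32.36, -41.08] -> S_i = -6.20 + -8.72*i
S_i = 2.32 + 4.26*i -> [2.32, 6.58, 10.84, 15.1, 19.36]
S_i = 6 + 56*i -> [6, 62, 118, 174, 230]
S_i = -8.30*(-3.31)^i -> [-8.3, 27.47, -90.94, 301.0, -996.3]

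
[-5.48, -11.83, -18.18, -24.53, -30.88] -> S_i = -5.48 + -6.35*i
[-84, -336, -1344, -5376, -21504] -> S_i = -84*4^i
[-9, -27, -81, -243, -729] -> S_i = -9*3^i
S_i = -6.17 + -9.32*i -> [-6.17, -15.49, -24.81, -34.13, -43.45]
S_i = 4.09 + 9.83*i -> [4.09, 13.92, 23.75, 33.58, 43.41]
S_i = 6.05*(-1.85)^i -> [6.05, -11.19, 20.71, -38.31, 70.87]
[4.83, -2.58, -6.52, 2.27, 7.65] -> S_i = Random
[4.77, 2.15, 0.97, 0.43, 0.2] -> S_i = 4.77*0.45^i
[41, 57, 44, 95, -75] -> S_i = Random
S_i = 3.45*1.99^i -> [3.45, 6.87, 13.66, 27.19, 54.1]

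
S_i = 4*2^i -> [4, 8, 16, 32, 64]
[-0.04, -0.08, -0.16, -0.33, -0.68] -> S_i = -0.04*2.03^i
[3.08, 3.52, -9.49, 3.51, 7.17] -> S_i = Random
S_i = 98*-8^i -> [98, -784, 6272, -50176, 401408]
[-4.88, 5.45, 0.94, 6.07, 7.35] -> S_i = Random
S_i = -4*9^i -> [-4, -36, -324, -2916, -26244]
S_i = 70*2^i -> [70, 140, 280, 560, 1120]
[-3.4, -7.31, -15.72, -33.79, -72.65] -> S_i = -3.40*2.15^i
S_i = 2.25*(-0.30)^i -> [2.25, -0.68, 0.2, -0.06, 0.02]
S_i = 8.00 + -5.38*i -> [8.0, 2.62, -2.76, -8.14, -13.52]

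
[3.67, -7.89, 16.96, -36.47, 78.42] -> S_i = 3.67*(-2.15)^i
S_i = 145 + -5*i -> [145, 140, 135, 130, 125]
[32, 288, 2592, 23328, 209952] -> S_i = 32*9^i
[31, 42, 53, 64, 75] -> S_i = 31 + 11*i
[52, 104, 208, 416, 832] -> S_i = 52*2^i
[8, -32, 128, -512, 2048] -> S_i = 8*-4^i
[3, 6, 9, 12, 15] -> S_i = 3 + 3*i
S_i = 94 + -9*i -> [94, 85, 76, 67, 58]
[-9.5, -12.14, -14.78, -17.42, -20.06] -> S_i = -9.50 + -2.64*i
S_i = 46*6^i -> [46, 276, 1656, 9936, 59616]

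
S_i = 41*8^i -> [41, 328, 2624, 20992, 167936]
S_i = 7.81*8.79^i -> [7.81, 68.65, 603.43, 5304.17, 46623.68]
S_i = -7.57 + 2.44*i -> [-7.57, -5.13, -2.69, -0.25, 2.19]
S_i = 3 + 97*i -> [3, 100, 197, 294, 391]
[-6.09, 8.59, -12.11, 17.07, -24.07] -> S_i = -6.09*(-1.41)^i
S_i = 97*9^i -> [97, 873, 7857, 70713, 636417]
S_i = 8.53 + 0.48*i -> [8.53, 9.01, 9.49, 9.97, 10.45]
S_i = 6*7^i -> [6, 42, 294, 2058, 14406]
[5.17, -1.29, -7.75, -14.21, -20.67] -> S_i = 5.17 + -6.46*i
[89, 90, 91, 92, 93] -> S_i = 89 + 1*i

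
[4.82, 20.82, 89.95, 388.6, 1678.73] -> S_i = 4.82*4.32^i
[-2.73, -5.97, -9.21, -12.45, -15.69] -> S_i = -2.73 + -3.24*i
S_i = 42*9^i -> [42, 378, 3402, 30618, 275562]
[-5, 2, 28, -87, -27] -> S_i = Random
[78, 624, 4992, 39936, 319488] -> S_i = 78*8^i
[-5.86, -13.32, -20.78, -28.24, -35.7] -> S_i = -5.86 + -7.46*i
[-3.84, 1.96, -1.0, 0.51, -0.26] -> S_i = -3.84*(-0.51)^i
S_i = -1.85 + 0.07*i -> [-1.85, -1.78, -1.71, -1.64, -1.57]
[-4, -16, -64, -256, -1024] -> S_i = -4*4^i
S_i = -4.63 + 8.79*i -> [-4.63, 4.16, 12.95, 21.74, 30.53]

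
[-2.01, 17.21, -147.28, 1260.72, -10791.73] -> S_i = -2.01*(-8.56)^i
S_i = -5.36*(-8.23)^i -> [-5.36, 44.11, -363.05, 2987.89, -24590.32]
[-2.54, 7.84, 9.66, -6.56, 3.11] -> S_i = Random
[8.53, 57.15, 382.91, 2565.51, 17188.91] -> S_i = 8.53*6.70^i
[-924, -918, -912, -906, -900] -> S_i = -924 + 6*i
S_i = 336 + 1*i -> [336, 337, 338, 339, 340]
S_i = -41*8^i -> [-41, -328, -2624, -20992, -167936]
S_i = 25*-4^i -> [25, -100, 400, -1600, 6400]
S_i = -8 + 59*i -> [-8, 51, 110, 169, 228]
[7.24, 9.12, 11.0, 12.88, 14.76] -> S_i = 7.24 + 1.88*i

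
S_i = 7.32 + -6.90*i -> [7.32, 0.42, -6.48, -13.38, -20.28]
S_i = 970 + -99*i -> [970, 871, 772, 673, 574]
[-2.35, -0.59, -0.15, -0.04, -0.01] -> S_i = -2.35*0.25^i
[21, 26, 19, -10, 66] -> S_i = Random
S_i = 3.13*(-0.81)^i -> [3.13, -2.54, 2.05, -1.66, 1.35]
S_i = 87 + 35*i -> [87, 122, 157, 192, 227]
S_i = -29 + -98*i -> [-29, -127, -225, -323, -421]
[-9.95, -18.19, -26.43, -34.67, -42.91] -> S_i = -9.95 + -8.24*i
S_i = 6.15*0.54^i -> [6.15, 3.32, 1.79, 0.97, 0.52]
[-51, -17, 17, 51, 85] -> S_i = -51 + 34*i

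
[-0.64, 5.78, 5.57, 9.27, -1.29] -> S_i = Random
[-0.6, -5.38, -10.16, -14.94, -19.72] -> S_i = -0.60 + -4.78*i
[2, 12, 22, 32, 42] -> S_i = 2 + 10*i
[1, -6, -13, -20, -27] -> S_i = 1 + -7*i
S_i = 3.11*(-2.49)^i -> [3.11, -7.74, 19.28, -48.01, 119.55]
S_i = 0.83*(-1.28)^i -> [0.83, -1.06, 1.36, -1.74, 2.23]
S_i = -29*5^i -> [-29, -145, -725, -3625, -18125]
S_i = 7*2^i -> [7, 14, 28, 56, 112]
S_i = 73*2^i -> [73, 146, 292, 584, 1168]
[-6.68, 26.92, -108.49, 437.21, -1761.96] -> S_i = -6.68*(-4.03)^i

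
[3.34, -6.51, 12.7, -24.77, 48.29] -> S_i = 3.34*(-1.95)^i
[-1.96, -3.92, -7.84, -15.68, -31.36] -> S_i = -1.96*2.00^i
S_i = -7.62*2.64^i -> [-7.62, -20.12, -53.11, -140.21, -370.14]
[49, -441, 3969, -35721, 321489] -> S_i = 49*-9^i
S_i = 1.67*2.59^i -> [1.67, 4.33, 11.2, 29.01, 75.15]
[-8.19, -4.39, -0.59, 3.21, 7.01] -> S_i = -8.19 + 3.80*i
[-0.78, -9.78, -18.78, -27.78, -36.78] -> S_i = -0.78 + -9.00*i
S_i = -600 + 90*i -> [-600, -510, -420, -330, -240]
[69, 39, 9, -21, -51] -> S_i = 69 + -30*i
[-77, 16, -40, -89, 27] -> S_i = Random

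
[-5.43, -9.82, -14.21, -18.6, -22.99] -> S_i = -5.43 + -4.39*i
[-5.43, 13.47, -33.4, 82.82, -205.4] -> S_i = -5.43*(-2.48)^i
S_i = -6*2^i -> [-6, -12, -24, -48, -96]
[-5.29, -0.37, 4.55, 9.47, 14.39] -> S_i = -5.29 + 4.92*i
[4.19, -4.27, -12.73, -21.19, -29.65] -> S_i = 4.19 + -8.46*i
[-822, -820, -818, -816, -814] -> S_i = -822 + 2*i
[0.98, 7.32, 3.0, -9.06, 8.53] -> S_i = Random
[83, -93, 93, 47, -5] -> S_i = Random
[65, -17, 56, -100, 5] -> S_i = Random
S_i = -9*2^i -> [-9, -18, -36, -72, -144]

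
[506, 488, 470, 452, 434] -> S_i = 506 + -18*i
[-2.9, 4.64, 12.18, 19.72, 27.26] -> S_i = -2.90 + 7.54*i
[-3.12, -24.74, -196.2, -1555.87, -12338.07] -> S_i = -3.12*7.93^i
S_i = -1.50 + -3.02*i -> [-1.5, -4.52, -7.54, -10.56, -13.58]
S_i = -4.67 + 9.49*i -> [-4.67, 4.82, 14.31, 23.8, 33.29]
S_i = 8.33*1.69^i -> [8.33, 14.08, 23.79, 40.21, 67.95]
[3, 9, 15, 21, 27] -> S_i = 3 + 6*i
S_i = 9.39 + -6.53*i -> [9.39, 2.86, -3.67, -10.2, -16.73]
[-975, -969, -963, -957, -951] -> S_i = -975 + 6*i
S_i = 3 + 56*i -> [3, 59, 115, 171, 227]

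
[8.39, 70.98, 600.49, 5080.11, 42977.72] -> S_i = 8.39*8.46^i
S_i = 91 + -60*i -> [91, 31, -29, -89, -149]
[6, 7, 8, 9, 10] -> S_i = 6 + 1*i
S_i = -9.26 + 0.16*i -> [-9.26, -9.1, -8.94, -8.78, -8.62]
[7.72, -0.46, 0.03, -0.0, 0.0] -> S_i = 7.72*(-0.06)^i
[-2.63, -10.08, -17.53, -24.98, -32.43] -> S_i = -2.63 + -7.45*i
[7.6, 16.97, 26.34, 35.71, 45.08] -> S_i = 7.60 + 9.37*i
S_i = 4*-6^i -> [4, -24, 144, -864, 5184]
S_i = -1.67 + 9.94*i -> [-1.67, 8.27, 18.21, 28.15, 38.09]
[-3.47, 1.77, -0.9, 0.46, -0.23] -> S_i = -3.47*(-0.51)^i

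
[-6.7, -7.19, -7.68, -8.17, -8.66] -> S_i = -6.70 + -0.49*i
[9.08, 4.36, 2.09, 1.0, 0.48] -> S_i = 9.08*0.48^i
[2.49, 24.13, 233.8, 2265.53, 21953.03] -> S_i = 2.49*9.69^i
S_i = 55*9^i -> [55, 495, 4455, 40095, 360855]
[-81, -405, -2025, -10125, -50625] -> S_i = -81*5^i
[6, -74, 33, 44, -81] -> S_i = Random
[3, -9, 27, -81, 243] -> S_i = 3*-3^i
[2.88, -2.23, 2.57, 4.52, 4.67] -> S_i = Random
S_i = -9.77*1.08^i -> [-9.77, -10.55, -11.4, -12.31, -13.29]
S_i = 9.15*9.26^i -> [9.15, 84.73, 784.59, 7265.31, 67276.76]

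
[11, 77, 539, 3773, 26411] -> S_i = 11*7^i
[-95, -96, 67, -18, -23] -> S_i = Random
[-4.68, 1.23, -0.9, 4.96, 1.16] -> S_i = Random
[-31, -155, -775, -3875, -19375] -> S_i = -31*5^i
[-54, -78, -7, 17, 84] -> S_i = Random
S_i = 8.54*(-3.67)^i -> [8.54, -31.34, 115.02, -422.14, 1549.25]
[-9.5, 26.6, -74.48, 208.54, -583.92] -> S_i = -9.50*(-2.80)^i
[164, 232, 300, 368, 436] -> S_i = 164 + 68*i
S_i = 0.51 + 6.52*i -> [0.51, 7.03, 13.55, 20.07, 26.59]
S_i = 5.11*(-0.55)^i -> [5.11, -2.81, 1.55, -0.85, 0.47]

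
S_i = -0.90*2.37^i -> [-0.9, -2.13, -5.06, -11.98, -28.39]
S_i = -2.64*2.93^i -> [-2.64, -7.74, -22.66, -66.41, -194.57]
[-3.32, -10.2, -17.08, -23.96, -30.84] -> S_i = -3.32 + -6.88*i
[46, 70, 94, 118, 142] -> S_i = 46 + 24*i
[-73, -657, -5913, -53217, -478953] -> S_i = -73*9^i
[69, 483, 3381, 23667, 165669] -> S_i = 69*7^i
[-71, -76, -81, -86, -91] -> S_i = -71 + -5*i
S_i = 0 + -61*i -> [0, -61, -122, -183, -244]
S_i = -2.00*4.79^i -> [-2.0, -9.58, -45.89, -219.8, -1052.86]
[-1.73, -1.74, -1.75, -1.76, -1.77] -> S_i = -1.73 + -0.01*i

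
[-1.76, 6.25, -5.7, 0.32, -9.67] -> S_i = Random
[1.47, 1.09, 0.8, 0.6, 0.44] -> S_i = 1.47*0.74^i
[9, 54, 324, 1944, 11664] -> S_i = 9*6^i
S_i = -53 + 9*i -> [-53, -44, -35, -26, -17]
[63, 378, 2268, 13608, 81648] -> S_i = 63*6^i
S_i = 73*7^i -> [73, 511, 3577, 25039, 175273]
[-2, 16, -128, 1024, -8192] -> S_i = -2*-8^i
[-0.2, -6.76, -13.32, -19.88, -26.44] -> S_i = -0.20 + -6.56*i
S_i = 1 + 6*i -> [1, 7, 13, 19, 25]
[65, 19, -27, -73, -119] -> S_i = 65 + -46*i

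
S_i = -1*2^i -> [-1, -2, -4, -8, -16]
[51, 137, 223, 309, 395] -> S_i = 51 + 86*i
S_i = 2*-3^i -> [2, -6, 18, -54, 162]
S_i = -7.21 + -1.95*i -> [-7.21, -9.16, -11.11, -13.06, -15.01]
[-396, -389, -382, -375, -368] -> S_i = -396 + 7*i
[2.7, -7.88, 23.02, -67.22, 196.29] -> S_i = 2.70*(-2.92)^i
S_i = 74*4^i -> [74, 296, 1184, 4736, 18944]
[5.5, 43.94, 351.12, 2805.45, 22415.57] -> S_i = 5.50*7.99^i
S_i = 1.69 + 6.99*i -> [1.69, 8.68, 15.67, 22.66, 29.65]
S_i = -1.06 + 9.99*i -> [-1.06, 8.93, 18.92, 28.91, 38.9]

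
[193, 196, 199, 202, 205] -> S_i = 193 + 3*i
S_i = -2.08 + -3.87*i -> [-2.08, -5.95, -9.82, -13.69, -17.56]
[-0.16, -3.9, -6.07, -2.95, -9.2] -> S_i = Random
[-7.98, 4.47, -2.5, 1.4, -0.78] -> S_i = -7.98*(-0.56)^i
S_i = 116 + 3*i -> [116, 119, 122, 125, 128]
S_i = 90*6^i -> [90, 540, 3240, 19440, 116640]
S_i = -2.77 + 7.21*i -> [-2.77, 4.44, 11.65, 18.86, 26.07]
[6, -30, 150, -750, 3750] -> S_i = 6*-5^i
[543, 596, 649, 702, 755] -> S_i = 543 + 53*i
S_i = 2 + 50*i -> [2, 52, 102, 152, 202]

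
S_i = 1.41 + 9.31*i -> [1.41, 10.72, 20.03, 29.34, 38.65]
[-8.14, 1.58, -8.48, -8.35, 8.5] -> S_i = Random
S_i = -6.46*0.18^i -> [-6.46, -1.16, -0.21, -0.04, -0.01]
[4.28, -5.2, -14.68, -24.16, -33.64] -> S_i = 4.28 + -9.48*i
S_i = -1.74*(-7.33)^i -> [-1.74, 12.75, -93.49, 685.27, -5023.02]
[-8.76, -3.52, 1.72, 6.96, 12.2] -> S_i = -8.76 + 5.24*i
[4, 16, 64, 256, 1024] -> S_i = 4*4^i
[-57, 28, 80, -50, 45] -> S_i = Random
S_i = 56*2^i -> [56, 112, 224, 448, 896]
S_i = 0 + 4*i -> [0, 4, 8, 12, 16]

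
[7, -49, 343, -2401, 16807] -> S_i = 7*-7^i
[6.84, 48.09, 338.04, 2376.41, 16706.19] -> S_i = 6.84*7.03^i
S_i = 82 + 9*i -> [82, 91, 100, 109, 118]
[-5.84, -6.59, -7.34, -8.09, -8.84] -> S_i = -5.84 + -0.75*i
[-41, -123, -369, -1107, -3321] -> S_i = -41*3^i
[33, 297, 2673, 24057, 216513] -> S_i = 33*9^i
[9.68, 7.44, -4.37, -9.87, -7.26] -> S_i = Random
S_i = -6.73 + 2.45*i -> [-6.73, -4.28, -1.83, 0.62, 3.07]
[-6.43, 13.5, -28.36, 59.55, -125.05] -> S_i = -6.43*(-2.10)^i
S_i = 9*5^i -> [9, 45, 225, 1125, 5625]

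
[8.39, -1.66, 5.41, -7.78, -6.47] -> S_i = Random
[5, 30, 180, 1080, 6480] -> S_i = 5*6^i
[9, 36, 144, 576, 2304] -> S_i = 9*4^i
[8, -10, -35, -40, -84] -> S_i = Random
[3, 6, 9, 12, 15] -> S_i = 3 + 3*i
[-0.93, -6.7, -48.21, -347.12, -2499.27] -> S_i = -0.93*7.20^i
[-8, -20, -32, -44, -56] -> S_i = -8 + -12*i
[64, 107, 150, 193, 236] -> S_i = 64 + 43*i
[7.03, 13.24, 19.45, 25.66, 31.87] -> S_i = 7.03 + 6.21*i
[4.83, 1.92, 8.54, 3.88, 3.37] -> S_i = Random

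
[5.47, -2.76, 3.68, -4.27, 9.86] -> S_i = Random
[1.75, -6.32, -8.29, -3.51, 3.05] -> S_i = Random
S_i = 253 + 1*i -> [253, 254, 255, 256, 257]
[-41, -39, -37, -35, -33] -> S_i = -41 + 2*i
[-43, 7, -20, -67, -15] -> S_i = Random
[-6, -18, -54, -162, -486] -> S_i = -6*3^i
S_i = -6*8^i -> [-6, -48, -384, -3072, -24576]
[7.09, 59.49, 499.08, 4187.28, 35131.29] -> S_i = 7.09*8.39^i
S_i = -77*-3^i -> [-77, 231, -693, 2079, -6237]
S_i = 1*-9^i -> [1, -9, 81, -729, 6561]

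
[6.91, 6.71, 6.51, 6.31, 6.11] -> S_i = 6.91 + -0.20*i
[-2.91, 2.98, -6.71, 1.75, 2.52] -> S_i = Random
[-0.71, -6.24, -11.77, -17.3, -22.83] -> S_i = -0.71 + -5.53*i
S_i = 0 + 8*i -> [0, 8, 16, 24, 32]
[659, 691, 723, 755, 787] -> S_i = 659 + 32*i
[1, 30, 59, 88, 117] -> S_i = 1 + 29*i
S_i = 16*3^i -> [16, 48, 144, 432, 1296]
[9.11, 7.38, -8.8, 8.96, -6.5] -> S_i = Random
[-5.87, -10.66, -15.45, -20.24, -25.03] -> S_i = -5.87 + -4.79*i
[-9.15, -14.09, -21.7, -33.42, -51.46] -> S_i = -9.15*1.54^i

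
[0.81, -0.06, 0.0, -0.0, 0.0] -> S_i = 0.81*(-0.07)^i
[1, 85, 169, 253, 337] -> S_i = 1 + 84*i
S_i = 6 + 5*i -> [6, 11, 16, 21, 26]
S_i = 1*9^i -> [1, 9, 81, 729, 6561]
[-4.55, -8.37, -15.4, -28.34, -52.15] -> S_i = -4.55*1.84^i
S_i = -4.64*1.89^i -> [-4.64, -8.77, -16.57, -31.33, -59.21]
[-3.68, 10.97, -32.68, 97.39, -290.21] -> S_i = -3.68*(-2.98)^i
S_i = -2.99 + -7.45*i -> [-2.99, -10.44, -17.89, -25.34, -32.79]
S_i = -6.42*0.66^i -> [-6.42, -4.24, -2.8, -1.85, -1.22]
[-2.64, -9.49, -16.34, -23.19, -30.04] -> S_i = -2.64 + -6.85*i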